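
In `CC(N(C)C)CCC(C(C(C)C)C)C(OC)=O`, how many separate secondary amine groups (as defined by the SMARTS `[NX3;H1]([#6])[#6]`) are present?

0

[NX3;H1]([#6])[#6] is the SMARTS for a secondary amine: a trivalent nitrogen with one H, bonded to two carbons.
The molecule has a dimethylamino group (-N(CH3)2), but the nitrogen has H0, not H1; nothing else fits, so there are 0 matches.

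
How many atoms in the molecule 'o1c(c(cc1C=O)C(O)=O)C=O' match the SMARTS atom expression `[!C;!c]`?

5

The query [!C;!c] means: neither aliphatic nor aromatic carbon — same as [!#6].
Check the 12 heavy atoms by environment: 1× o (aromatic) → match; 4× c (aromatic) → no; 3× C → no; 4× O → match.
Summing the matching environments: 1 + 4 = 5 matching atoms.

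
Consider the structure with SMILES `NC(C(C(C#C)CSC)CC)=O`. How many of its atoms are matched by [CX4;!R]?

The query [CX4;!R] means: aliphatic carbon with four total connections, not in a ring.
Check the 12 heavy atoms by environment: 6× C (X4, acyclic) → match; 1× S (X2, acyclic) → no; 1× C (X3, acyclic) → no; 1× O (X1, acyclic) → no; 1× N (X3, acyclic) → no; 2× C (X2, acyclic) → no.
That gives 6 matching atoms.

6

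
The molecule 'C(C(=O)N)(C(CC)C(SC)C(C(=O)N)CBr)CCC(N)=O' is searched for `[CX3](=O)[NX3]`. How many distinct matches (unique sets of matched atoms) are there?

3

[CX3](=O)[NX3] is the SMARTS for an amide: a carbonyl carbon bonded to a trivalent nitrogen.
The molecule carries 3 separate instances of a primary amide (-C(=O)NH2) meeting every constraint; each maps to a distinct set of atoms, giving 3 matches.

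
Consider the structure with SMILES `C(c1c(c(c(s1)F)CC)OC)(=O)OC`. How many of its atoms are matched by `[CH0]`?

The query [CH0] means: aliphatic carbon with no attached hydrogen.
Check the 14 heavy atoms by environment: 1× s (aromatic, H0) → no; 4× c (aromatic, H0) → no; 1× C (H2) → no; 3× C (H3) → no; 3× O (H0) → no; 1× C (H0) → match; 1× F (H0) → no.
That gives 1 matching atom.

1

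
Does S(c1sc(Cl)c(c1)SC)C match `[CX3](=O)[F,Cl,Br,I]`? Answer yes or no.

The pattern [CX3](=O)[F,Cl,Br,I] describes a carbonyl carbon bonded to a halogen — an acyl halide.
The closest candidate here is a chloro substituent, but the Cl is not on a carbonyl carbon. No other fragment satisfies the full query, so there is no match.

No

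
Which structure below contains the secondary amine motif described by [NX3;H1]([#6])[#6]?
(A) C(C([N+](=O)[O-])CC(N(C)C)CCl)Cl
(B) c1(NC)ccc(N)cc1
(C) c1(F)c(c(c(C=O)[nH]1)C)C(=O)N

[NX3;H1]([#6])[#6] describes a trivalent nitrogen with one H, bonded to two carbons (a secondary amine).
(A) has a dimethylamino group (-N(CH3)2) but the nitrogen has H0, not H1.
(B) contains an N-methylamino group (-NHCH3), which satisfies every atom and bond constraint.
(C) has a primary amide (-C(=O)NH2) but the -C(=O)NH2 nitrogen has H2, not H1.
So the answer is (B).

B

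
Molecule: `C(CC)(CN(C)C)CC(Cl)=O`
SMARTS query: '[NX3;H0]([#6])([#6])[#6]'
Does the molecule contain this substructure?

Yes

The pattern [NX3;H0]([#6])([#6])[#6] describes a trivalent nitrogen with no H, bonded to three carbons — a tertiary amine.
The molecule carries a dimethylamino group (-N(CH3)2), whose atoms satisfy every constraint of the query, so the pattern matches.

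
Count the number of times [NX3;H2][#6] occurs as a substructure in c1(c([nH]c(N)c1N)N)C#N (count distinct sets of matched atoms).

3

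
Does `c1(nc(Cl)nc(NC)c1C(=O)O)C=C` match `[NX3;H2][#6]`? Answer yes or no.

No

The pattern [NX3;H2][#6] describes a trivalent nitrogen with two H attached to carbon — a primary amine.
The closest candidate here is an N-methylamino group (-NHCH3), but the nitrogen bears two carbons and only one H (H1), not H2. No other fragment satisfies the full query, so there is no match.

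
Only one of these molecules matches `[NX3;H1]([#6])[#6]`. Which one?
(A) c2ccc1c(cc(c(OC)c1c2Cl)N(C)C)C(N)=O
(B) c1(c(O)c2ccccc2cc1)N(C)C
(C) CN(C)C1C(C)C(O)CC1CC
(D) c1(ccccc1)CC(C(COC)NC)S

[NX3;H1]([#6])[#6] describes a trivalent nitrogen with one H, bonded to two carbons (a secondary amine).
(A) has a primary amide (-C(=O)NH2) but the -C(=O)NH2 nitrogen has H2, not H1.
(B) has a dimethylamino group (-N(CH3)2) but the nitrogen has H0, not H1.
(C) has a dimethylamino group (-N(CH3)2) but the nitrogen has H0, not H1.
(D) contains an N-methylamino group (-NHCH3), which satisfies every atom and bond constraint.
So the answer is (D).

D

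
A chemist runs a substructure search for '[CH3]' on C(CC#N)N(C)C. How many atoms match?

2

Check the 7 heavy atoms by environment: 2× C (H2) → no; 1× C (H0) → no; 2× N (H0) → no; 2× C (H3) → match.
That gives 2 matching atoms.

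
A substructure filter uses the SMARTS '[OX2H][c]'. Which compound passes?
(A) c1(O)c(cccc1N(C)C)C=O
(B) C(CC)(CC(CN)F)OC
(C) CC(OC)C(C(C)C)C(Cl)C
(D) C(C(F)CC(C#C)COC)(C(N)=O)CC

A

[OX2H][c] describes a hydroxyl oxygen attached to an aromatic carbon (a phenol).
(A) contains a hydroxyl group (-OH), which satisfies every atom and bond constraint.
(B) has a methoxy ether (-OCH3) but the oxygen has H0, not H1.
(C) has a methoxy ether (-OCH3) but the oxygen has H0, not H1.
(D) has a methoxy ether (-OCH3) but the oxygen has H0, not H1.
So the answer is (A).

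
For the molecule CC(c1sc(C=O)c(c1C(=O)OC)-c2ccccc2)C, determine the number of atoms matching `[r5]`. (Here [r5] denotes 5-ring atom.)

5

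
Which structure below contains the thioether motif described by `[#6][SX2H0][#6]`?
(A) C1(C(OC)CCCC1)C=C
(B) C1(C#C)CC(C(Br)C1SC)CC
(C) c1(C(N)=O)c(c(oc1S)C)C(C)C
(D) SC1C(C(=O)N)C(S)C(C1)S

B

[#6][SX2H0][#6] describes an aliphatic sulfur bridging two carbons with no H on the sulfur (a thioether).
(A) has a methoxy ether (-OCH3) but the bridging atom is O, not S.
(B) contains a methylthio ether (-SCH3), which satisfies every atom and bond constraint.
(C) has a thiol (-SH) but the sulfur has H1, not H0 bridging two carbons.
(D) has a thiol (-SH) but the sulfur has H1, not H0 bridging two carbons.
So the answer is (B).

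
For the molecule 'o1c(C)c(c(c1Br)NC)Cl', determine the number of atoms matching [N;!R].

Check the 10 heavy atoms by environment: 1× o (aromatic, in 5-ring) → no; 4× c (aromatic, in 5-ring) → no; 1× N (acyclic) → match; 2× C (acyclic) → no; 1× Br (acyclic) → no; 1× Cl (acyclic) → no.
That gives 1 matching atom.

1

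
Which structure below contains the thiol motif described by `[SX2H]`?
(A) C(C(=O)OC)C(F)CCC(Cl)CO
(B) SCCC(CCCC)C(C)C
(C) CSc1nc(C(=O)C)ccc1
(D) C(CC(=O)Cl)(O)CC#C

B

[SX2H] describes an aliphatic sulfur with two connections, one being H (a thiol).
(A) has a hydroxyl group (-OH) but it is an -OH, not an -SH.
(B) contains a thiol (-SH), which satisfies every atom and bond constraint.
(C) has a methylthio ether (-SCH3) but the sulfur has H0 (bonded to two carbons), not H1.
(D) has a hydroxyl group (-OH) but it is an -OH, not an -SH.
So the answer is (B).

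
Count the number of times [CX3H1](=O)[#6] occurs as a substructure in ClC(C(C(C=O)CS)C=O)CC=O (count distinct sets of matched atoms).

[CX3H1](=O)[#6] is the SMARTS for an aldehyde: an sp2 carbon with one H, double-bonded to O and single-bonded to carbon.
The molecule carries 3 separate instances of an aldehyde (-CHO) meeting every constraint; each maps to a distinct set of atoms, giving 3 matches.

3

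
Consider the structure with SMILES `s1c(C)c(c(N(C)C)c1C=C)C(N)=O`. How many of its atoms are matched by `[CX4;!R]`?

The query [CX4;!R] means: aliphatic carbon with four total connections, not in a ring.
Check the 14 heavy atoms by environment: 1× s (aromatic, X2, in 5-ring) → no; 4× c (aromatic, X3, in 5-ring) → no; 2× N (X3, acyclic) → no; 3× C (X4, acyclic) → match; 3× C (X3, acyclic) → no; 1× O (X1, acyclic) → no.
That gives 3 matching atoms.

3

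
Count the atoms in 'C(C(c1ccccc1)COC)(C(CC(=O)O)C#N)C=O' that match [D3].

5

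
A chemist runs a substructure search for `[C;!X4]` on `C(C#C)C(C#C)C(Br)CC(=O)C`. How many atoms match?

5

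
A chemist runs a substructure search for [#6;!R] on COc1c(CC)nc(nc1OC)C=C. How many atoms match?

6

The query [#6;!R] means: carbon not in any ring.
Check the 14 heavy atoms by environment: 2× n (aromatic, in 6-ring) → no; 4× c (aromatic, in 6-ring) → no; 6× C (acyclic) → match; 2× O (acyclic) → no.
That gives 6 matching atoms.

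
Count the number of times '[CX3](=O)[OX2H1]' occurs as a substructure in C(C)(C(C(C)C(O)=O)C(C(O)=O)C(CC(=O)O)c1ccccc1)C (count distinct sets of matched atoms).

[CX3](=O)[OX2H1] is the SMARTS for a carboxylic acid: an sp2 carbon double-bonded to O and single-bonded to an -OH oxygen.
The molecule carries 3 separate instances of a carboxylic acid group (-C(=O)OH) meeting every constraint; each maps to a distinct set of atoms, giving 3 matches.

3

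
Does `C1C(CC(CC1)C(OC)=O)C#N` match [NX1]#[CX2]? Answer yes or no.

Yes

The pattern [NX1]#[CX2] describes a nitrogen triple-bonded to a two-connected carbon — a nitrile.
The molecule carries a nitrile (-C#N), whose atoms satisfy every constraint of the query, so the pattern matches.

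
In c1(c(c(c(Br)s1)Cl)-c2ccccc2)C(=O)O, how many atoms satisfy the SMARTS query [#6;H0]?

6

The query [#6;H0] means: any carbon with no attached hydrogen.
Check the 16 heavy atoms by environment: 1× s (aromatic, H0) → no; 5× c (aromatic, H0) → match; 1× C (H0) → match; 1× O (H0) → no; 1× O (H1) → no; 1× Br (H0) → no; 5× c (aromatic, H1) → no; 1× Cl (H0) → no.
Summing the matching environments: 5 + 1 = 6 matching atoms.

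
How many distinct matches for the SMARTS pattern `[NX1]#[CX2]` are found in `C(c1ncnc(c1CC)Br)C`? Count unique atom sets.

[NX1]#[CX2] is the SMARTS for a nitrile: a nitrogen triple-bonded to a two-connected carbon.
No fragment in the molecule satisfies every constraint, giving 0 matches.

0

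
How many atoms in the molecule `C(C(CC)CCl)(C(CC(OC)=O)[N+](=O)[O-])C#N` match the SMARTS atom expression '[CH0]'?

Check the 17 heavy atoms by environment: 3× C (H2) → no; 3× C (H1) → no; 1× Cl (H0) → no; 2× C (H3) → no; 2× C (H0) → match; 3× O (H0) → no; 1× N (H0) → no; 1× N (charge +1, H0) → no; 1× O (charge -1, H0) → no.
That gives 2 matching atoms.

2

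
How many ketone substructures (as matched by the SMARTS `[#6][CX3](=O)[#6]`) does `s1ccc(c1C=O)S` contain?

0

[#6][CX3](=O)[#6] is the SMARTS for a ketone: a carbonyl carbon (no H) flanked by two carbons.
The molecule has an aldehyde (-CHO), but the carbonyl carbon has H1, so it is not flanked by two carbons; nothing else fits, so there are 0 matches.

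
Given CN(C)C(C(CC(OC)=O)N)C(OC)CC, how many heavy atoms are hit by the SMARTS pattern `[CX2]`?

0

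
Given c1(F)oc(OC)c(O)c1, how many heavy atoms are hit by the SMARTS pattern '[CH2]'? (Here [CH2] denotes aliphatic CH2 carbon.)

The query [CH2] means: aliphatic carbon with exactly two hydrogens.
Check the 9 heavy atoms by environment: 1× o (aromatic, H0) → no; 3× c (aromatic, H0) → no; 1× c (aromatic, H1) → no; 1× O (H0) → no; 1× C (H3) → no; 1× O (H1) → no; 1× F (H0) → no.
No environment satisfies the query, so 0 matching atoms.

0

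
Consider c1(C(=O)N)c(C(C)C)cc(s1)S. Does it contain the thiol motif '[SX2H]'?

Yes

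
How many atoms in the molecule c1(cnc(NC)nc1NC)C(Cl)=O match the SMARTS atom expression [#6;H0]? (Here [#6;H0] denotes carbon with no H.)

Check the 13 heavy atoms by environment: 2× n (aromatic, H0) → no; 3× c (aromatic, H0) → match; 1× c (aromatic, H1) → no; 1× C (H0) → match; 1× O (H0) → no; 1× Cl (H0) → no; 2× N (H1) → no; 2× C (H3) → no.
Summing the matching environments: 3 + 1 = 4 matching atoms.

4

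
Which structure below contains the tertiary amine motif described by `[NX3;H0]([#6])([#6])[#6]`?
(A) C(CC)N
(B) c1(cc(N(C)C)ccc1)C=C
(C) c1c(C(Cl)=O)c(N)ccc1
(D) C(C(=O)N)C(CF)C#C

B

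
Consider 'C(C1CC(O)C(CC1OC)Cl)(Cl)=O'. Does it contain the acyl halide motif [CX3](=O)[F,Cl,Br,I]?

The pattern [CX3](=O)[F,Cl,Br,I] describes a carbonyl carbon bonded to a halogen — an acyl halide.
The molecule carries an acyl chloride (-C(=O)Cl), whose atoms satisfy every constraint of the query, so the pattern matches.

Yes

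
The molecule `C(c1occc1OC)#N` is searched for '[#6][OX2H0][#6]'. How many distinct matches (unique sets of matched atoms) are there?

1

[#6][OX2H0][#6] is the SMARTS for an ether: an aliphatic oxygen bridging two carbons with no H on the oxygen.
Exactly one fragment in the molecule meets all constraints, giving 1 match.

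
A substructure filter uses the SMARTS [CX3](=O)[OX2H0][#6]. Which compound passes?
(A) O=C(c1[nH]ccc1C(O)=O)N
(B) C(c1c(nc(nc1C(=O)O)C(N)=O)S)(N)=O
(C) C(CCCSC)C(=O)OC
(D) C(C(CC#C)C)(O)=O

[CX3](=O)[OX2H0][#6] describes a carbonyl carbon bonded to an oxygen that is itself bonded to carbon (no H on that O) (an ester).
(A) has a carboxylic acid group (-C(=O)OH) but the singly-bonded O carries H (OX2H1, not H0).
(B) has a carboxylic acid group (-C(=O)OH) but the singly-bonded O carries H (OX2H1, not H0).
(C) contains a methyl-ester group (-C(=O)OCH3), which satisfies every atom and bond constraint.
(D) has a carboxylic acid group (-C(=O)OH) but the singly-bonded O carries H (OX2H1, not H0).
So the answer is (C).

C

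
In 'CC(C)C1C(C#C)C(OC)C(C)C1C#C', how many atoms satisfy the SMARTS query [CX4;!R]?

5

The query [CX4;!R] means: aliphatic carbon with four total connections, not in a ring.
Check the 15 heavy atoms by environment: 5× C (X4, in 5-ring) → no; 5× C (X4, acyclic) → match; 4× C (X2, acyclic) → no; 1× O (X2, acyclic) → no.
That gives 5 matching atoms.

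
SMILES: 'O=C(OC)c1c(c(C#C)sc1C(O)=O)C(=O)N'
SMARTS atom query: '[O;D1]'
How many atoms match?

4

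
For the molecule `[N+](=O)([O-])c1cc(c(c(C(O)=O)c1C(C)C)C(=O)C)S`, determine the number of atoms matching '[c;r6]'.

6

The query [c;r6] means: aromatic carbon that belongs to a six-membered ring.
Check the 19 heavy atoms by environment: 6× c (aromatic, in 6-ring) → match; 1× N (charge +1, acyclic) → no; 1× O (charge -1, acyclic) → no; 4× O (acyclic) → no; 6× C (acyclic) → no; 1× S (acyclic) → no.
That gives 6 matching atoms.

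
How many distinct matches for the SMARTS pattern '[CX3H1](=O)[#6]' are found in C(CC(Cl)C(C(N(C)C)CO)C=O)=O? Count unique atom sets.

2

[CX3H1](=O)[#6] is the SMARTS for an aldehyde: an sp2 carbon with one H, double-bonded to O and single-bonded to carbon.
The molecule carries 2 separate instances of an aldehyde (-CHO) meeting every constraint; each maps to a distinct set of atoms, giving 2 matches.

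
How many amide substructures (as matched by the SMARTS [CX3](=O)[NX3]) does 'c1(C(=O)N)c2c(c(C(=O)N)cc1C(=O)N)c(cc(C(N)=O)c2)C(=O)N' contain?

5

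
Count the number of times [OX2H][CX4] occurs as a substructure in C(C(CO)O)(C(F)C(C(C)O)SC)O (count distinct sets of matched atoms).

4

[OX2H][CX4] is the SMARTS for an aliphatic alcohol: a hydroxyl oxygen bound to an sp3 (X4) carbon.
The molecule carries 4 separate instances of a hydroxyl group (-OH) meeting every constraint; each maps to a distinct set of atoms, giving 4 matches.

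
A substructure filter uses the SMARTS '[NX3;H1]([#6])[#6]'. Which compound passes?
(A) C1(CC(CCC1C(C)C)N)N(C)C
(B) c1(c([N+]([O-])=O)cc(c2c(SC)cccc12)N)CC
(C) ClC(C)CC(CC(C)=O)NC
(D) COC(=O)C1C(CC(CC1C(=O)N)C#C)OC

C

[NX3;H1]([#6])[#6] describes a trivalent nitrogen with one H, bonded to two carbons (a secondary amine).
(A) has a primary amino group (-NH2) but the nitrogen has H2 and only one carbon neighbour.
(B) has a primary amino group (-NH2) but the nitrogen has H2 and only one carbon neighbour.
(C) contains an N-methylamino group (-NHCH3), which satisfies every atom and bond constraint.
(D) has a primary amide (-C(=O)NH2) but the -C(=O)NH2 nitrogen has H2, not H1.
So the answer is (C).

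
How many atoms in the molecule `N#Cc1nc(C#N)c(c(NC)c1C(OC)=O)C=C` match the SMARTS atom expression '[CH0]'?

The query [CH0] means: aliphatic carbon with no attached hydrogen.
Check the 18 heavy atoms by environment: 1× n (aromatic, H0) → no; 5× c (aromatic, H0) → no; 1× C (H1) → no; 1× C (H2) → no; 3× C (H0) → match; 2× N (H0) → no; 2× O (H0) → no; 2× C (H3) → no; 1× N (H1) → no.
That gives 3 matching atoms.

3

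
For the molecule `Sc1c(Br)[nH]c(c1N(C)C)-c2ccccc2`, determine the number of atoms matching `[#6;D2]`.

5

Check the 16 heavy atoms by environment: 1× n (aromatic, D2) → no; 5× c (aromatic, D3) → no; 1× N (D3) → no; 2× C (D1) → no; 1× Br (D1) → no; 1× S (D1) → no; 5× c (aromatic, D2) → match.
That gives 5 matching atoms.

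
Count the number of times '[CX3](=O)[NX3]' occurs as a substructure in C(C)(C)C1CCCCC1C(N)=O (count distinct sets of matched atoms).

[CX3](=O)[NX3] is the SMARTS for an amide: a carbonyl carbon bonded to a trivalent nitrogen.
Exactly one fragment in the molecule meets all constraints, giving 1 match.

1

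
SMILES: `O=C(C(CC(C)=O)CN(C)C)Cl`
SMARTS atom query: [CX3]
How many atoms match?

The query [CX3] means: C with X3: aliphatic carbon with exactly 3 total connections.
Check the 12 heavy atoms by environment: 6× C (X4) → no; 2× C (X3) → match; 2× O (X1) → no; 1× Cl (X1) → no; 1× N (X3) → no.
That gives 2 matching atoms.

2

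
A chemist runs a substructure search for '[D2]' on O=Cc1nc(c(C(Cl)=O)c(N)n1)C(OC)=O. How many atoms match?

The query [D2] means: atom with exactly two heavy-atom neighbours.
Check the 16 heavy atoms by environment: 2× n (aromatic, D2) → match; 4× c (aromatic, D3) → no; 1× C (D2) → match; 3× O (D1) → no; 2× C (D3) → no; 1× O (D2) → match; 1× C (D1) → no; 1× N (D1) → no; 1× Cl (D1) → no.
Summing the matching environments: 2 + 1 + 1 = 4 matching atoms.

4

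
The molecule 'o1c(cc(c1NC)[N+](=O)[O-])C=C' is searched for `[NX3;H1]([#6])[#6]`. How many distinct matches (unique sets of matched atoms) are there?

1

[NX3;H1]([#6])[#6] is the SMARTS for a secondary amine: a trivalent nitrogen with one H, bonded to two carbons.
Exactly one fragment in the molecule meets all constraints, giving 1 match.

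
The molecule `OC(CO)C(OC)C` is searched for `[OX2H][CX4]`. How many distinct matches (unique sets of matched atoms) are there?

[OX2H][CX4] is the SMARTS for an aliphatic alcohol: a hydroxyl oxygen bound to an sp3 (X4) carbon.
The molecule carries 2 separate instances of a hydroxyl group (-OH) meeting every constraint; each maps to a distinct set of atoms, giving 2 matches.

2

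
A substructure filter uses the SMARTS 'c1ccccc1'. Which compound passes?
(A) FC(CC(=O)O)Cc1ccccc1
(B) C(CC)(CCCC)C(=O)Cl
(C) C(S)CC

c1ccccc1 describes six aromatic carbons in a ring (a benzene ring).
(A) contains a phenyl ring, which satisfies every atom and bond constraint.
(B) has a methyl group (-CH3) but no six-membered all-carbon aromatic ring is present.
(C) has a methyl group (-CH3) but no six-membered all-carbon aromatic ring is present.
So the answer is (A).

A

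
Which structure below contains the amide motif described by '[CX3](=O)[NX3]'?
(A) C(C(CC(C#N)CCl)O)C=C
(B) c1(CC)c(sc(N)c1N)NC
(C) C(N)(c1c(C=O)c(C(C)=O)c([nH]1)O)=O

C

[CX3](=O)[NX3] describes a carbonyl carbon bonded to a trivalent nitrogen (an amide).
(A) has a nitrile (-C#N) but the nitrile N is NX1 (triple-bonded), not NX3.
(B) has a primary amino group (-NH2) but the -NH2 is not attached to a carbonyl carbon.
(C) contains a primary amide (-C(=O)NH2), which satisfies every atom and bond constraint.
So the answer is (C).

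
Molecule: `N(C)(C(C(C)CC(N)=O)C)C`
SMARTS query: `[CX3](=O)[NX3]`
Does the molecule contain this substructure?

The pattern [CX3](=O)[NX3] describes a carbonyl carbon bonded to a trivalent nitrogen — an amide.
The molecule carries a primary amide (-C(=O)NH2), whose atoms satisfy every constraint of the query, so the pattern matches.

Yes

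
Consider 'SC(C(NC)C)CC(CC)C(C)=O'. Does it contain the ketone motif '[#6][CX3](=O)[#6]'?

The pattern [#6][CX3](=O)[#6] describes a carbonyl carbon (no H) flanked by two carbons — a ketone.
The molecule carries an acetyl/ketone group (-C(=O)CH3), whose atoms satisfy every constraint of the query, so the pattern matches.

Yes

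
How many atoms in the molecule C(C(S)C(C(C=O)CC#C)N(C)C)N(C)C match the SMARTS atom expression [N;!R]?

2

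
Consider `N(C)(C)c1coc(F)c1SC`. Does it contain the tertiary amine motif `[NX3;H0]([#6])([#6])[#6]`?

The pattern [NX3;H0]([#6])([#6])[#6] describes a trivalent nitrogen with no H, bonded to three carbons — a tertiary amine.
The molecule carries a dimethylamino group (-N(CH3)2), whose atoms satisfy every constraint of the query, so the pattern matches.

Yes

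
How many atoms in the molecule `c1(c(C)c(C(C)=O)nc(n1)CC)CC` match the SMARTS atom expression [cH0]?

The query [cH0] means: aromatic carbon with no attached hydrogen (substituted or ring-fusion).
Check the 14 heavy atoms by environment: 2× n (aromatic, H0) → no; 4× c (aromatic, H0) → match; 4× C (H3) → no; 2× C (H2) → no; 1× C (H0) → no; 1× O (H0) → no.
That gives 4 matching atoms.

4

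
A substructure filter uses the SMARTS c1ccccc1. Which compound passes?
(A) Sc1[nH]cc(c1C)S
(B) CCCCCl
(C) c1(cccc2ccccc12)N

c1ccccc1 describes six aromatic carbons in a ring (a benzene ring).
(A) has a methyl group (-CH3) but no six-membered all-carbon aromatic ring is present.
(B) has a methyl group (-CH3) but no six-membered all-carbon aromatic ring is present.
(C) contains the required atom environment, so the pattern matches.
So the answer is (C).

C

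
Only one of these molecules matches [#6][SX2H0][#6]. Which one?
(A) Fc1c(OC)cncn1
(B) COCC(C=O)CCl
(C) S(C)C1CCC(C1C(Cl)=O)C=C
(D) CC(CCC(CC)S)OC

C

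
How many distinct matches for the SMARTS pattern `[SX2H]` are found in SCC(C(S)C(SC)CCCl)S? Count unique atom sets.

[SX2H] is the SMARTS for a thiol: an aliphatic sulfur with two connections, one being H.
The molecule carries 3 separate instances of a thiol (-SH) meeting every constraint; each maps to a distinct set of atoms, giving 3 matches.

3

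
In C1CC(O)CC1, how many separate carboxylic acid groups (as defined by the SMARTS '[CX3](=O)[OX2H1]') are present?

0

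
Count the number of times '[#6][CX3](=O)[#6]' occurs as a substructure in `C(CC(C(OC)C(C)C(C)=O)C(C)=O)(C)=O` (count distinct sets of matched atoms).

[#6][CX3](=O)[#6] is the SMARTS for a ketone: a carbonyl carbon (no H) flanked by two carbons.
The molecule carries 3 separate instances of an acetyl/ketone group (-C(=O)CH3) meeting every constraint; each maps to a distinct set of atoms, giving 3 matches.

3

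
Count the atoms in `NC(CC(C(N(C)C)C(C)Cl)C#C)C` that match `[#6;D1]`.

The query [#6;D1] means: carbon bonded to exactly one heavy atom.
Check the 14 heavy atoms by environment: 5× C (D1) → match; 4× C (D3) → no; 2× C (D2) → no; 1× N (D1) → no; 1× Cl (D1) → no; 1× N (D3) → no.
That gives 5 matching atoms.

5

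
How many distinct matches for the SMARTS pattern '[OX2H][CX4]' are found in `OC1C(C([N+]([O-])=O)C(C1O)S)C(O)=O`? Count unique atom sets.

2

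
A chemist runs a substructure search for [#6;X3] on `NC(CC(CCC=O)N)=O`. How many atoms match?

2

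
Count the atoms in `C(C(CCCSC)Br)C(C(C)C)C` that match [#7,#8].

0

The query [#7,#8] means: nitrogen or oxygen (comma = OR).
Check the 13 heavy atoms by environment: 11× C → no; 1× S → no; 1× Br → no.
No environment satisfies the query, so 0 matching atoms.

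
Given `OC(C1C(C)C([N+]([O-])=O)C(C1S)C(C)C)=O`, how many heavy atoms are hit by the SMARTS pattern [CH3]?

3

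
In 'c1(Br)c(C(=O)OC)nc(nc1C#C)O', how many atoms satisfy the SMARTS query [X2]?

6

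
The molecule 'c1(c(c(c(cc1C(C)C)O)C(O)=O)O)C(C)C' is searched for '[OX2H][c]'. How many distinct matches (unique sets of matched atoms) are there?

[OX2H][c] is the SMARTS for a phenol: a hydroxyl oxygen attached to an aromatic carbon.
The molecule carries 2 separate instances of a hydroxyl group (-OH) meeting every constraint; each maps to a distinct set of atoms, giving 2 matches.

2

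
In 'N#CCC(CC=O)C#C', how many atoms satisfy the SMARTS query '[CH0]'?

2

Check the 9 heavy atoms by environment: 2× C (H2) → no; 3× C (H1) → no; 2× C (H0) → match; 1× N (H0) → no; 1× O (H0) → no.
That gives 2 matching atoms.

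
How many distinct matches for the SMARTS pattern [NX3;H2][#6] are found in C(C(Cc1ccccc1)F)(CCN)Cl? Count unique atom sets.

1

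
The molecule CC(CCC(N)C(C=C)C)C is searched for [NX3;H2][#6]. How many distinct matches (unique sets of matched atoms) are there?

[NX3;H2][#6] is the SMARTS for a primary amine: a trivalent nitrogen with two H attached to carbon.
Exactly one fragment in the molecule meets all constraints, giving 1 match.

1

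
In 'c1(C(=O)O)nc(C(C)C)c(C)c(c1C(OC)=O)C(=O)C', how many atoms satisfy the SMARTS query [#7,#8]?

6

The query [#7,#8] means: nitrogen or oxygen (comma = OR).
Check the 20 heavy atoms by environment: 1× n (aromatic) → match; 5× c (aromatic) → no; 9× C → no; 5× O → match.
Summing the matching environments: 1 + 5 = 6 matching atoms.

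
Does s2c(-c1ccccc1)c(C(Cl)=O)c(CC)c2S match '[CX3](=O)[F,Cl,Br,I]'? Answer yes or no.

Yes

The pattern [CX3](=O)[F,Cl,Br,I] describes a carbonyl carbon bonded to a halogen — an acyl halide.
The molecule carries an acyl chloride (-C(=O)Cl), whose atoms satisfy every constraint of the query, so the pattern matches.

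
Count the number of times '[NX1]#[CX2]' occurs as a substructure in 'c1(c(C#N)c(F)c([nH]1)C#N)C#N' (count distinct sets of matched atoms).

[NX1]#[CX2] is the SMARTS for a nitrile: a nitrogen triple-bonded to a two-connected carbon.
The molecule carries 3 separate instances of a nitrile (-C#N) meeting every constraint; each maps to a distinct set of atoms, giving 3 matches.

3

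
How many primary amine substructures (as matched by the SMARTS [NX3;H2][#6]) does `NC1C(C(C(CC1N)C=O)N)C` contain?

3

[NX3;H2][#6] is the SMARTS for a primary amine: a trivalent nitrogen with two H attached to carbon.
The molecule carries 3 separate instances of a primary amino group (-NH2) meeting every constraint; each maps to a distinct set of atoms, giving 3 matches.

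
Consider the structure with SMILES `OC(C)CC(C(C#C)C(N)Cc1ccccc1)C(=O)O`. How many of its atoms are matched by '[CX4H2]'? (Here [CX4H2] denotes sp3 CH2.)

2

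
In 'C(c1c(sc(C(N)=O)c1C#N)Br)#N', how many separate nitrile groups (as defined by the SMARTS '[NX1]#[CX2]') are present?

2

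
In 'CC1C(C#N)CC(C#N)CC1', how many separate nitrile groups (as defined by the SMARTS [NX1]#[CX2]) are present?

2

[NX1]#[CX2] is the SMARTS for a nitrile: a nitrogen triple-bonded to a two-connected carbon.
The molecule carries 2 separate instances of a nitrile (-C#N) meeting every constraint; each maps to a distinct set of atoms, giving 2 matches.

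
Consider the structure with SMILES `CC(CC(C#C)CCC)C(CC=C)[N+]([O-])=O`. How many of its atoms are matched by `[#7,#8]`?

3

The query [#7,#8] means: nitrogen or oxygen (comma = OR).
Check the 16 heavy atoms by environment: 13× C → no; 1× N (charge +1) → match; 1× O (charge -1) → match; 1× O → match.
Summing the matching environments: 1 + 1 + 1 = 3 matching atoms.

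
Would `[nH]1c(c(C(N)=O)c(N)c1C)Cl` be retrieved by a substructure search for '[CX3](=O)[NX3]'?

The pattern [CX3](=O)[NX3] describes a carbonyl carbon bonded to a trivalent nitrogen — an amide.
The molecule carries a primary amide (-C(=O)NH2), whose atoms satisfy every constraint of the query, so the pattern matches.

Yes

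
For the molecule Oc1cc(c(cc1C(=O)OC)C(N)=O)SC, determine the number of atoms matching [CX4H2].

Check the 16 heavy atoms by environment: 4× c (aromatic, H0, X3) → no; 2× c (aromatic, H1, X3) → no; 2× C (H0, X3) → no; 2× O (H0, X1) → no; 1× O (H0, X2) → no; 2× C (H3, X4) → no; 1× N (H2, X3) → no; 1× O (H1, X2) → no; 1× S (H0, X2) → no.
No environment satisfies the query, so 0 matching atoms.

0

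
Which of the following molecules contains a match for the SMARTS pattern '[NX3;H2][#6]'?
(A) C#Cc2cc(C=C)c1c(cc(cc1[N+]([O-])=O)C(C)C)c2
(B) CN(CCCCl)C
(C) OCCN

[NX3;H2][#6] describes a trivalent nitrogen with two H attached to carbon (a primary amine).
(A) has a nitro group (-[N+](=O)[O-]) but the nitrogen is [N+] with no H, not NX3H2.
(B) has a dimethylamino group (-N(CH3)2) but the nitrogen has H0, not H2.
(C) contains a primary amino group (-NH2), which satisfies every atom and bond constraint.
So the answer is (C).

C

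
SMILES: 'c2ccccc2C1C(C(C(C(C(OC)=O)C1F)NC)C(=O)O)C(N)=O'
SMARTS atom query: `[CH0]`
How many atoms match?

3

The query [CH0] means: aliphatic carbon with no attached hydrogen.
Check the 25 heavy atoms by environment: 6× C (H1) → no; 3× C (H0) → match; 4× O (H0) → no; 1× O (H1) → no; 1× c (aromatic, H0) → no; 5× c (aromatic, H1) → no; 1× F (H0) → no; 2× C (H3) → no; 1× N (H2) → no; 1× N (H1) → no.
That gives 3 matching atoms.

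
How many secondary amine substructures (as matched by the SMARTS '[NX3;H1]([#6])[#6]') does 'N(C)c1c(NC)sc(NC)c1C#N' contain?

3

[NX3;H1]([#6])[#6] is the SMARTS for a secondary amine: a trivalent nitrogen with one H, bonded to two carbons.
The molecule carries 3 separate instances of an N-methylamino group (-NHCH3) meeting every constraint; each maps to a distinct set of atoms, giving 3 matches.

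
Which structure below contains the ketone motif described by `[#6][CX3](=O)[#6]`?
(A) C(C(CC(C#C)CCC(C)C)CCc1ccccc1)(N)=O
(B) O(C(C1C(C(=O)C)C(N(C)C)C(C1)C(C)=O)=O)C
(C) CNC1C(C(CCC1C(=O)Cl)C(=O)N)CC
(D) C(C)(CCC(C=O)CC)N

[#6][CX3](=O)[#6] describes a carbonyl carbon (no H) flanked by two carbons (a ketone).
(A) has a primary amide (-C(=O)NH2) but one neighbour of the carbonyl carbon is N, not C.
(B) contains an acetyl/ketone group (-C(=O)CH3), which satisfies every atom and bond constraint.
(C) has a primary amide (-C(=O)NH2) but one neighbour of the carbonyl carbon is N, not C.
(D) has an aldehyde (-CHO) but the carbonyl carbon has H1, so it is not flanked by two carbons.
So the answer is (B).

B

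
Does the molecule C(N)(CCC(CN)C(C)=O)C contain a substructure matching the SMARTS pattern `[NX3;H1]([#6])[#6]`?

No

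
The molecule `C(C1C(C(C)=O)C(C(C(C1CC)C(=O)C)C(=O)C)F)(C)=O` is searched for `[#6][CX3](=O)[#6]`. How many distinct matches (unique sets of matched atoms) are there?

4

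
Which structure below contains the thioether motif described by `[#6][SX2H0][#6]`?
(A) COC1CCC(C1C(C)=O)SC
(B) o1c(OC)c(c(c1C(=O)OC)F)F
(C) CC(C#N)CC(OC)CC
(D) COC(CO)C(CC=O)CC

A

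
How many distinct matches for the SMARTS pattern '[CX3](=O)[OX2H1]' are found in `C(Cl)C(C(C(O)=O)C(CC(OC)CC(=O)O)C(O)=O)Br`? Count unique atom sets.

3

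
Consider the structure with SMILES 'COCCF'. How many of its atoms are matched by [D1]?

2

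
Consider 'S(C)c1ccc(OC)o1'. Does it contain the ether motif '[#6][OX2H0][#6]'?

Yes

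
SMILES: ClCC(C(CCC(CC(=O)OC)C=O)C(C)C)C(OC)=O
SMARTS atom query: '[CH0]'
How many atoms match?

2

Check the 21 heavy atoms by environment: 4× C (H2) → no; 5× C (H1) → no; 1× Cl (H0) → no; 5× O (H0) → no; 4× C (H3) → no; 2× C (H0) → match.
That gives 2 matching atoms.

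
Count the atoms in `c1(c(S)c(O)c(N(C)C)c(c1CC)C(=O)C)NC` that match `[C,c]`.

13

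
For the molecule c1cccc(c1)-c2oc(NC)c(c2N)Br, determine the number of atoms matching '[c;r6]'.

6

Check the 15 heavy atoms by environment: 1× o (aromatic, in 5-ring) → no; 4× c (aromatic, in 5-ring) → no; 1× Br (acyclic) → no; 6× c (aromatic, in 6-ring) → match; 2× N (acyclic) → no; 1× C (acyclic) → no.
That gives 6 matching atoms.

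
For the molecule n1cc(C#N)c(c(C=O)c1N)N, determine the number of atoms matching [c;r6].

5

Check the 12 heavy atoms by environment: 1× n (aromatic, in 6-ring) → no; 5× c (aromatic, in 6-ring) → match; 3× N (acyclic) → no; 2× C (acyclic) → no; 1× O (acyclic) → no.
That gives 5 matching atoms.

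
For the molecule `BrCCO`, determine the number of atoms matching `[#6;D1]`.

0

The query [#6;D1] means: carbon bonded to exactly one heavy atom.
Check the 4 heavy atoms by environment: 2× C (D2) → no; 1× O (D1) → no; 1× Br (D1) → no.
No environment satisfies the query, so 0 matching atoms.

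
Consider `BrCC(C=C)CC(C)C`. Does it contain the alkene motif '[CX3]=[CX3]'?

Yes

The pattern [CX3]=[CX3] describes a non-aromatic C=C double bond between two sp2 carbons — an alkene.
The molecule carries a vinyl group (-CH=CH2), whose atoms satisfy every constraint of the query, so the pattern matches.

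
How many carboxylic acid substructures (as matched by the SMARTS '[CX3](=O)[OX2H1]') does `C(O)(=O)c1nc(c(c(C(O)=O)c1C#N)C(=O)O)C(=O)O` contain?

4

[CX3](=O)[OX2H1] is the SMARTS for a carboxylic acid: an sp2 carbon double-bonded to O and single-bonded to an -OH oxygen.
The molecule carries 4 separate instances of a carboxylic acid group (-C(=O)OH) meeting every constraint; each maps to a distinct set of atoms, giving 4 matches.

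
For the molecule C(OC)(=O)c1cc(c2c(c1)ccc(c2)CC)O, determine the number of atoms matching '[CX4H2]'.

1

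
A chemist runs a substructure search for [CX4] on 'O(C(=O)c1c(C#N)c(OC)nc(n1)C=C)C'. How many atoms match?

2

The query [CX4] means: C with X4: aliphatic carbon with exactly 4 total connections (bonds + H).
Check the 16 heavy atoms by environment: 2× n (aromatic, X2) → no; 4× c (aromatic, X3) → no; 1× C (X2) → no; 1× N (X1) → no; 2× O (X2) → no; 2× C (X4) → match; 3× C (X3) → no; 1× O (X1) → no.
That gives 2 matching atoms.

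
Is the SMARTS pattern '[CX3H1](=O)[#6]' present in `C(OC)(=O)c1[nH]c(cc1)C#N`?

No

The pattern [CX3H1](=O)[#6] describes an sp2 carbon with one H, double-bonded to O and single-bonded to carbon — an aldehyde.
The closest candidate here is a methyl-ester group (-C(=O)OCH3), but the carbonyl carbon has H0, not H1. No other fragment satisfies the full query, so there is no match.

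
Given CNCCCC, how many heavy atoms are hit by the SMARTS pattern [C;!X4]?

The query [C;!X4] means: aliphatic carbon that does not have four total connections.
Check the 6 heavy atoms by environment: 5× C (X4) → no; 1× N (X3) → no.
No environment satisfies the query, so 0 matching atoms.

0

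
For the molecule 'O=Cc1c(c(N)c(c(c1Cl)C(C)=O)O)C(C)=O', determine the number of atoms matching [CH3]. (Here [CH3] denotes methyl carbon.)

2

The query [CH3] means: aliphatic carbon with exactly three hydrogens.
Check the 17 heavy atoms by environment: 6× c (aromatic, H0) → no; 1× Cl (H0) → no; 1× C (H1) → no; 3× O (H0) → no; 1× O (H1) → no; 2× C (H0) → no; 2× C (H3) → match; 1× N (H2) → no.
That gives 2 matching atoms.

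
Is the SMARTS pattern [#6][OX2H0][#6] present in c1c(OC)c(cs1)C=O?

Yes

The pattern [#6][OX2H0][#6] describes an aliphatic oxygen bridging two carbons with no H on the oxygen — an ether.
The molecule carries a methoxy ether (-OCH3), whose atoms satisfy every constraint of the query, so the pattern matches.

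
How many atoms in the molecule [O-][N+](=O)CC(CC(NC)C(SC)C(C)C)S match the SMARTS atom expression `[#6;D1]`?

The query [#6;D1] means: carbon bonded to exactly one heavy atom.
Check the 16 heavy atoms by environment: 2× C (D2) → no; 4× C (D3) → no; 4× C (D1) → match; 1× S (D1) → no; 1× S (D2) → no; 1× N (D2) → no; 1× N (charge +1, D3) → no; 1× O (charge -1, D1) → no; 1× O (D1) → no.
That gives 4 matching atoms.

4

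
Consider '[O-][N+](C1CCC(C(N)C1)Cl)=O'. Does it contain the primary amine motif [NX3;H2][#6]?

Yes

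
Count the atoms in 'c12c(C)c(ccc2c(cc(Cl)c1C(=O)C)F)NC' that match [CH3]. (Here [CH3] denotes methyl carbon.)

3

The query [CH3] means: aliphatic carbon with exactly three hydrogens.
Check the 18 heavy atoms by environment: 7× c (aromatic, H0) → no; 3× c (aromatic, H1) → no; 1× F (H0) → no; 1× Cl (H0) → no; 1× N (H1) → no; 3× C (H3) → match; 1× C (H0) → no; 1× O (H0) → no.
That gives 3 matching atoms.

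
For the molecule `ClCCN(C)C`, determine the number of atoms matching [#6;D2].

Check the 6 heavy atoms by environment: 2× C (D2) → match; 1× Cl (D1) → no; 1× N (D3) → no; 2× C (D1) → no.
That gives 2 matching atoms.

2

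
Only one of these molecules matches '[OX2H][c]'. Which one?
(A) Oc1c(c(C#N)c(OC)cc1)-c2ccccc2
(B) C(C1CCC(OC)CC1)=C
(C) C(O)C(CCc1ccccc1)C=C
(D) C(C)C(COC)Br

A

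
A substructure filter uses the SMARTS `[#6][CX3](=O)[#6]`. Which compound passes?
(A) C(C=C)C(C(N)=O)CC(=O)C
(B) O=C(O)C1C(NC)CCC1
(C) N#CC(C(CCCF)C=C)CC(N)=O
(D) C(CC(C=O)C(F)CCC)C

A

[#6][CX3](=O)[#6] describes a carbonyl carbon (no H) flanked by two carbons (a ketone).
(A) contains an acetyl/ketone group (-C(=O)CH3), which satisfies every atom and bond constraint.
(B) has a carboxylic acid group (-C(=O)OH) but one neighbour of the carbonyl carbon is O, not C.
(C) has a primary amide (-C(=O)NH2) but one neighbour of the carbonyl carbon is N, not C.
(D) has an aldehyde (-CHO) but the carbonyl carbon has H1, so it is not flanked by two carbons.
So the answer is (A).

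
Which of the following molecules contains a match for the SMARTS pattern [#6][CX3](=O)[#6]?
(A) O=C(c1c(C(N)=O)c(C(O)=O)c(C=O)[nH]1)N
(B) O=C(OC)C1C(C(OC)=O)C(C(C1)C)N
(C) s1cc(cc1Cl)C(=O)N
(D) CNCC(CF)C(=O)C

D

[#6][CX3](=O)[#6] describes a carbonyl carbon (no H) flanked by two carbons (a ketone).
(A) has a primary amide (-C(=O)NH2) but one neighbour of the carbonyl carbon is N, not C.
(B) has a methyl-ester group (-C(=O)OCH3) but one neighbour of the carbonyl carbon is O, not C.
(C) has a primary amide (-C(=O)NH2) but one neighbour of the carbonyl carbon is N, not C.
(D) contains an acetyl/ketone group (-C(=O)CH3), which satisfies every atom and bond constraint.
So the answer is (D).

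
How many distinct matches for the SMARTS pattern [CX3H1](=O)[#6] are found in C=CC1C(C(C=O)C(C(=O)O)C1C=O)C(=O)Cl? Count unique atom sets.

[CX3H1](=O)[#6] is the SMARTS for an aldehyde: an sp2 carbon with one H, double-bonded to O and single-bonded to carbon.
The molecule carries 2 separate instances of an aldehyde (-CHO) meeting every constraint; each maps to a distinct set of atoms, giving 2 matches.

2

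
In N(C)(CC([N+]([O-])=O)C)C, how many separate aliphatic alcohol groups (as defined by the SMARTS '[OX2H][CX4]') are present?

0

[OX2H][CX4] is the SMARTS for an aliphatic alcohol: a hydroxyl oxygen bound to an sp3 (X4) carbon.
No fragment in the molecule satisfies every constraint, giving 0 matches.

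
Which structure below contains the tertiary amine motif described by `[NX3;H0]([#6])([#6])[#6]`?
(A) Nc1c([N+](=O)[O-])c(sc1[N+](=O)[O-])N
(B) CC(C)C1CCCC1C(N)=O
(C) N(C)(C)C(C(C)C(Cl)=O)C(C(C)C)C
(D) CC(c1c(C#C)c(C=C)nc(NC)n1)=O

[NX3;H0]([#6])([#6])[#6] describes a trivalent nitrogen with no H, bonded to three carbons (a tertiary amine).
(A) has a primary amino group (-NH2) but the nitrogen has H2, not H0 with three carbons.
(B) has a primary amide (-C(=O)NH2) but the amide nitrogen has H2 and only one carbon neighbour.
(C) contains a dimethylamino group (-N(CH3)2), which satisfies every atom and bond constraint.
(D) has an N-methylamino group (-NHCH3) but the nitrogen still has one H (H1), not H0.
So the answer is (C).

C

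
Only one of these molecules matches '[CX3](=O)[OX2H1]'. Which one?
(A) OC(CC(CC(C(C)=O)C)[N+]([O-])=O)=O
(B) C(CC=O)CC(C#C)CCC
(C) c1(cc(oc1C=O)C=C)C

A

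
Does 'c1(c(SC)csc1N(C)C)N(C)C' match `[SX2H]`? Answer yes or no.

The pattern [SX2H] describes an aliphatic sulfur with two connections, one being H — a thiol.
The closest candidate here is a methylthio ether (-SCH3), but the sulfur has H0 (bonded to two carbons), not H1. No other fragment satisfies the full query, so there is no match.

No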